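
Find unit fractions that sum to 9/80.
1/9 + 1/720

Greedy algorithm:
9/80: ceiling(80/9) = 9, use 1/9
1/720: ceiling(720/1) = 720, use 1/720
Result: 9/80 = 1/9 + 1/720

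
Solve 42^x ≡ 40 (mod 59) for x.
43

Baby-step giant-step with step n = ⌈√59⌉ = 8.
Baby steps 42^j mod 59 (j:value) for j=0..7: 0:1, 1:42, 2:53, 3:43, 4:36, 5:37, 6:20, 7:14.
Giant-step multiplier: 42^(-8) ≡ 42^(58-8) = 42^50 ≡ 29 (mod 59).
Giant steps γ_i = 40·29^i mod 59: γ_0=40, γ_1=39, γ_2=10, γ_3=54, γ_4=32, γ_5=43 (in table at j=3).
x = i·n + j = 5·8 + 3 = 43.
Check: 42^43 ≡ 40 (mod 59).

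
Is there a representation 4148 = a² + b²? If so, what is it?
28² + 58² (a=28, b=58)

Factorization: 4148 = 2^2 × 17 × 61
By Fermat: n is sum of two squares iff every prime p ≡ 3 (mod 4) appears to even power.
All primes ≡ 3 (mod 4) appear to even power.
Search a = 0, 1, 2, … for 4148 - a² a perfect square: first hit at a = 28: 4148 - 784 = 3364 = 58².
4148 = 28² + 58² = 784 + 3364 ✓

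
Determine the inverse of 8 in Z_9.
8

gcd(8, 9) = 1, so the inverse exists.
Extended Euclidean algorithm on (9, 8):
9 = 1 × 8 + 1  ⟹  1 = (1)·9 + (-1)·8
So (-1)·8 ≡ 1 (mod 9), i.e. 8^(-1) ≡ -1 ≡ 8 (mod 9).
Check: 8 × 8 = 64 ≡ 1 (mod 9)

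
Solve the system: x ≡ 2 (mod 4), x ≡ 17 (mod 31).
110

Using Chinese Remainder Theorem:
M = 4 × 31 = 124
M1 = 31, M2 = 4
y1 = 31^(-1) mod 4 = 3
y2 = 4^(-1) mod 31 = 8
x = (2×31×3 + 17×4×8) mod 124 = 110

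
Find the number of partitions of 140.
15065878135

p(n) counts ways to write n as a sum of positive integers (order ignored).
Euler's pentagonal recurrence: p(k) = p(k-1) + p(k-2) - p(k-5) - p(k-7) + p(k-12) + p(k-15) - ... (offsets j(3j∓1)/2, signs ++--, p(0)=1, p(<0)=0).
DP table for k = 0..139: p(0)=1, p(1)=1, p(2)=2, p(3)=3, p(4)=5, p(5)=7, p(6)=11, p(7)=15, p(8)=22, p(9)=30, p(10)=42, p(11)=56, p(12)=77, p(13)=101, p(14)=135, p(15)=176, p(16)=231, p(17)=297, p(18)=385, p(19)=490, p(20)=627, p(21)=792, p(22)=1002, p(23)=1255, p(24)=1575, p(25)=1958, p(26)=2436, p(27)=3010, p(28)=3718, p(29)=4565, p(30)=5604, p(31)=6842, p(32)=8349, p(33)=10143, p(34)=12310, p(35)=14883, p(36)=17977, p(37)=21637, p(38)=26015, p(39)=31185, p(40)=37338, p(41)=44583, p(42)=53174, p(43)=63261, p(44)=75175, p(45)=89134, p(46)=105558, p(47)=124754, p(48)=147273, p(49)=173525, p(50)=204226, p(51)=239943, p(52)=281589, p(53)=329931, p(54)=386155, p(55)=451276, p(56)=526823, p(57)=614154, p(58)=715220, p(59)=831820, p(60)=966467, p(61)=1121505, p(62)=1300156, p(63)=1505499, p(64)=1741630, p(65)=2012558, p(66)=2323520, p(67)=2679689, p(68)=3087735, p(69)=3554345, p(70)=4087968, p(71)=4697205, p(72)=5392783, p(73)=6185689, p(74)=7089500, p(75)=8118264, p(76)=9289091, p(77)=10619863, p(78)=12132164, p(79)=13848650, p(80)=15796476, p(81)=18004327, p(82)=20506255, p(83)=23338469, p(84)=26543660, p(85)=30167357, p(86)=34262962, p(87)=38887673, p(88)=44108109, p(89)=49995925, p(90)=56634173, p(91)=64112359, p(92)=72533807, p(93)=82010177, p(94)=92669720, p(95)=104651419, p(96)=118114304, p(97)=133230930, p(98)=150198136, p(99)=169229875, p(100)=190569292, p(101)=214481126, p(102)=241265379, p(103)=271248950, p(104)=304801365, p(105)=342325709, p(106)=384276336, p(107)=431149389, p(108)=483502844, p(109)=541946240, p(110)=607163746, p(111)=679903203, p(112)=761002156, p(113)=851376628, p(114)=952050665, p(115)=1064144451, p(116)=1188908248, p(117)=1327710076, p(118)=1482074143, p(119)=1653668665, p(120)=1844349560, p(121)=2056148051, p(122)=2291320912, p(123)=2552338241, p(124)=2841940500, p(125)=3163127352, p(126)=3519222692, p(127)=3913864295, p(128)=4351078600, p(129)=4835271870, p(130)=5371315400, p(131)=5964539504, p(132)=6620830889, p(133)=7346629512, p(134)=8149040695, p(135)=9035836076, p(136)=10015581680, p(137)=11097645016, p(138)=12292341831, p(139)=13610949895.
Final step: p(140) = p(139) + p(138) - p(135) - p(133) + p(128) + p(125) - p(118) - p(114) + p(105) + p(100) - p(89) - p(83) + p(70) + p(63) - p(48) - p(40) + p(23) + p(14)
= 13610949895 + 12292341831 - 9035836076 - 7346629512 + 4351078600 + 3163127352 - 1482074143 - 952050665 + 342325709 + 190569292 - 49995925 - 23338469 + 4087968 + 1505499 - 147273 - 37338 + 1255 + 135
= 15065878135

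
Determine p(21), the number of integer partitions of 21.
792

p(n) counts ways to write n as a sum of positive integers (order ignored).
Euler's pentagonal recurrence: p(k) = p(k-1) + p(k-2) - p(k-5) - p(k-7) + p(k-12) + p(k-15) - ... (offsets j(3j∓1)/2, signs ++--, p(0)=1, p(<0)=0).
DP table for k = 0..20: p(0)=1, p(1)=1, p(2)=2, p(3)=3, p(4)=5, p(5)=7, p(6)=11, p(7)=15, p(8)=22, p(9)=30, p(10)=42, p(11)=56, p(12)=77, p(13)=101, p(14)=135, p(15)=176, p(16)=231, p(17)=297, p(18)=385, p(19)=490, p(20)=627.
Final step: p(21) = p(20) + p(19) - p(16) - p(14) + p(9) + p(6)
= 627 + 490 - 231 - 135 + 30 + 11
= 792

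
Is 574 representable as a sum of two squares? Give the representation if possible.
Not possible

Factorization: 574 = 2 × 7 × 41
By Fermat: n is sum of two squares iff every prime p ≡ 3 (mod 4) appears to even power.
Prime(s) ≡ 3 (mod 4) with odd exponent: [(7, 1)]
Therefore 574 cannot be expressed as a² + b².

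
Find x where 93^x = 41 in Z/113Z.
26

Baby-step giant-step with step n = ⌈√113⌉ = 11.
Baby steps 93^j mod 113 (j:value) for j=0..10: 0:1, 1:93, 2:61, 3:23, 4:105, 5:47, 6:77, 7:42, 8:64, 9:76, 10:62.
Giant-step multiplier: 93^(-11) ≡ 93^(112-11) = 93^101 ≡ 38 (mod 113).
Giant steps γ_i = 41·38^i mod 113: γ_0=41, γ_1=89, γ_2=105 (in table at j=4).
x = i·n + j = 2·11 + 4 = 26.
Check: 93^26 ≡ 41 (mod 113).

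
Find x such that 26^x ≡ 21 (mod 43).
12

Baby-step giant-step with step n = ⌈√43⌉ = 7.
Baby steps 26^j mod 43 (j:value) for j=0..6: 0:1, 1:26, 2:31, 3:32, 4:15, 5:3, 6:35.
Giant-step multiplier: 26^(-7) ≡ 26^(42-7) = 26^35 ≡ 37 (mod 43).
Giant steps γ_i = 21·37^i mod 43: γ_0=21, γ_1=3 (in table at j=5).
x = i·n + j = 1·7 + 5 = 12.
Check: 26^12 ≡ 21 (mod 43).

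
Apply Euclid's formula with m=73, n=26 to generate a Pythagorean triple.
(4653, 3796, 6005)

Euclid's formula: a = m² - n², b = 2mn, c = m² + n²
m = 73, n = 26
a = 73² - 26² = 5329 - 676 = 4653
b = 2 × 73 × 26 = 3796
c = 73² + 26² = 5329 + 676 = 6005
Verification: 4653² + 3796² = 21650409 + 14409616 = 36060025 = 6005² ✓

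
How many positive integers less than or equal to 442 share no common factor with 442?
192

442 = 2 × 13 × 17
φ(n) = n × ∏(1 - 1/p) for each prime p dividing n
φ(442) = 442 × (1 - 1/2) × (1 - 1/13) × (1 - 1/17) = 192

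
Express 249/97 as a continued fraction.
[2; 1, 1, 3, 4, 3]

Euclidean algorithm steps:
249 = 2 × 97 + 55
97 = 1 × 55 + 42
55 = 1 × 42 + 13
42 = 3 × 13 + 3
13 = 4 × 3 + 1
3 = 3 × 1 + 0
Continued fraction: [2; 1, 1, 3, 4, 3]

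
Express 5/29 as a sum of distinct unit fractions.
1/6 + 1/174

Greedy algorithm:
5/29: ceiling(29/5) = 6, use 1/6
1/174: ceiling(174/1) = 174, use 1/174
Result: 5/29 = 1/6 + 1/174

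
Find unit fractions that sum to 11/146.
1/14 + 1/256 + 1/130816

Greedy algorithm:
11/146: ceiling(146/11) = 14, use 1/14
2/511: ceiling(511/2) = 256, use 1/256
1/130816: ceiling(130816/1) = 130816, use 1/130816
Result: 11/146 = 1/14 + 1/256 + 1/130816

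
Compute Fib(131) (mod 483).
233

Matrix identity: Q^n = [[F_(n+1), F_n], [F_n, F_(n-1)]] with Q = [[1,1],[1,0]].
n = 131 = 10000011₂. Square-and-multiply, entries mod 483:
Q^1 = [[1,1],[1,0]]
Q^2 = (Q^1)² = [[2,1],[1,1]]
Q^4 = (Q^2)² = [[5,3],[3,2]]
Q^8 = (Q^4)² = [[34,21],[21,13]]
Q^16 = (Q^8)² = [[148,21],[21,127]]
Q^32 = (Q^16)² = [[127,462],[462,148]]
Q^65 = (Q^32)²·Q = [[169,148],[148,21]]
Q^131 = (Q^65)²·Q = [[339,233],[233,106]]
F_131 mod 483 = Q^131[0][1] = 233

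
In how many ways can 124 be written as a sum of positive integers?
2841940500

p(n) counts ways to write n as a sum of positive integers (order ignored).
Euler's pentagonal recurrence: p(k) = p(k-1) + p(k-2) - p(k-5) - p(k-7) + p(k-12) + p(k-15) - ... (offsets j(3j∓1)/2, signs ++--, p(0)=1, p(<0)=0).
DP table for k = 0..123: p(0)=1, p(1)=1, p(2)=2, p(3)=3, p(4)=5, p(5)=7, p(6)=11, p(7)=15, p(8)=22, p(9)=30, p(10)=42, p(11)=56, p(12)=77, p(13)=101, p(14)=135, p(15)=176, p(16)=231, p(17)=297, p(18)=385, p(19)=490, p(20)=627, p(21)=792, p(22)=1002, p(23)=1255, p(24)=1575, p(25)=1958, p(26)=2436, p(27)=3010, p(28)=3718, p(29)=4565, p(30)=5604, p(31)=6842, p(32)=8349, p(33)=10143, p(34)=12310, p(35)=14883, p(36)=17977, p(37)=21637, p(38)=26015, p(39)=31185, p(40)=37338, p(41)=44583, p(42)=53174, p(43)=63261, p(44)=75175, p(45)=89134, p(46)=105558, p(47)=124754, p(48)=147273, p(49)=173525, p(50)=204226, p(51)=239943, p(52)=281589, p(53)=329931, p(54)=386155, p(55)=451276, p(56)=526823, p(57)=614154, p(58)=715220, p(59)=831820, p(60)=966467, p(61)=1121505, p(62)=1300156, p(63)=1505499, p(64)=1741630, p(65)=2012558, p(66)=2323520, p(67)=2679689, p(68)=3087735, p(69)=3554345, p(70)=4087968, p(71)=4697205, p(72)=5392783, p(73)=6185689, p(74)=7089500, p(75)=8118264, p(76)=9289091, p(77)=10619863, p(78)=12132164, p(79)=13848650, p(80)=15796476, p(81)=18004327, p(82)=20506255, p(83)=23338469, p(84)=26543660, p(85)=30167357, p(86)=34262962, p(87)=38887673, p(88)=44108109, p(89)=49995925, p(90)=56634173, p(91)=64112359, p(92)=72533807, p(93)=82010177, p(94)=92669720, p(95)=104651419, p(96)=118114304, p(97)=133230930, p(98)=150198136, p(99)=169229875, p(100)=190569292, p(101)=214481126, p(102)=241265379, p(103)=271248950, p(104)=304801365, p(105)=342325709, p(106)=384276336, p(107)=431149389, p(108)=483502844, p(109)=541946240, p(110)=607163746, p(111)=679903203, p(112)=761002156, p(113)=851376628, p(114)=952050665, p(115)=1064144451, p(116)=1188908248, p(117)=1327710076, p(118)=1482074143, p(119)=1653668665, p(120)=1844349560, p(121)=2056148051, p(122)=2291320912, p(123)=2552338241.
Final step: p(124) = p(123) + p(122) - p(119) - p(117) + p(112) + p(109) - p(102) - p(98) + p(89) + p(84) - p(73) - p(67) + p(54) + p(47) - p(32) - p(24) + p(7)
= 2552338241 + 2291320912 - 1653668665 - 1327710076 + 761002156 + 541946240 - 241265379 - 150198136 + 49995925 + 26543660 - 6185689 - 2679689 + 386155 + 124754 - 8349 - 1575 + 15
= 2841940500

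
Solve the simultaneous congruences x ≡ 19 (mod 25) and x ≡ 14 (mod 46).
244

Using Chinese Remainder Theorem:
M = 25 × 46 = 1150
M1 = 46, M2 = 25
y1 = 46^(-1) mod 25 = 6
y2 = 25^(-1) mod 46 = 35
x = (19×46×6 + 14×25×35) mod 1150 = 244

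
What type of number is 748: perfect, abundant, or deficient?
abundant

Proper divisors of 748: sum = 1 + 2 + 4 + 11 + 17 + 22 + 34 + 44 + 68 + 187 + 374 = 764
Since 764 > 748, 748 is abundant.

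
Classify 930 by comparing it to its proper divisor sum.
abundant

Proper divisors of 930: sum = 1 + 2 + 3 + 5 + 6 + 10 + 15 + 30 + 31 + 62 + 93 + 155 + 186 + 310 + 465 = 1374
Since 1374 > 930, 930 is abundant.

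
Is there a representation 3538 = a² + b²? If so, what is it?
17² + 57² (a=17, b=57)

Factorization: 3538 = 2 × 29 × 61
By Fermat: n is sum of two squares iff every prime p ≡ 3 (mod 4) appears to even power.
All primes ≡ 3 (mod 4) appear to even power.
Search a = 0, 1, 2, … for 3538 - a² a perfect square: first hit at a = 17: 3538 - 289 = 3249 = 57².
3538 = 17² + 57² = 289 + 3249 ✓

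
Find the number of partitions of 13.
101

p(n) counts ways to write n as a sum of positive integers (order ignored).
Euler's pentagonal recurrence: p(k) = p(k-1) + p(k-2) - p(k-5) - p(k-7) + p(k-12) + p(k-15) - ... (offsets j(3j∓1)/2, signs ++--, p(0)=1, p(<0)=0).
DP table for k = 0..12: p(0)=1, p(1)=1, p(2)=2, p(3)=3, p(4)=5, p(5)=7, p(6)=11, p(7)=15, p(8)=22, p(9)=30, p(10)=42, p(11)=56, p(12)=77.
Final step: p(13) = p(12) + p(11) - p(8) - p(6) + p(1)
= 77 + 56 - 22 - 11 + 1
= 101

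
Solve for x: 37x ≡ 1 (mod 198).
91

gcd(37, 198) = 1, so the inverse exists.
Extended Euclidean algorithm on (198, 37):
198 = 5 × 37 + 13  ⟹  13 = (1)·198 + (-5)·37
37 = 2 × 13 + 11  ⟹  11 = (-2)·198 + (11)·37
13 = 1 × 11 + 2  ⟹  2 = (3)·198 + (-16)·37
11 = 5 × 2 + 1  ⟹  1 = (-17)·198 + (91)·37
So (91)·37 ≡ 1 (mod 198), i.e. 37^(-1) ≡ 91 (mod 198).
Check: 37 × 91 = 3367 ≡ 1 (mod 198)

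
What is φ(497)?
420

497 = 7 × 71
φ(n) = n × ∏(1 - 1/p) for each prime p dividing n
φ(497) = 497 × (1 - 1/7) × (1 - 1/71) = 420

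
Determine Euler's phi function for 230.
88

230 = 2 × 5 × 23
φ(n) = n × ∏(1 - 1/p) for each prime p dividing n
φ(230) = 230 × (1 - 1/2) × (1 - 1/5) × (1 - 1/23) = 88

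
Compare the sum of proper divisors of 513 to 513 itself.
deficient

Proper divisors of 513: sum = 1 + 3 + 9 + 19 + 27 + 57 + 171 = 287
Since 287 < 513, 513 is deficient.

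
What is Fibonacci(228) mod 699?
474

Matrix identity: Q^n = [[F_(n+1), F_n], [F_n, F_(n-1)]] with Q = [[1,1],[1,0]].
n = 228 = 11100100₂. Square-and-multiply, entries mod 699:
Q^1 = [[1,1],[1,0]]
Q^3 = (Q^1)²·Q = [[3,2],[2,1]]
Q^7 = (Q^3)²·Q = [[21,13],[13,8]]
Q^14 = (Q^7)² = [[610,377],[377,233]]
Q^28 = (Q^14)² = [[464,465],[465,698]]
Q^57 = (Q^28)²·Q = [[241,238],[238,3]]
Q^114 = (Q^57)² = [[89,55],[55,34]]
Q^228 = (Q^114)² = [[461,474],[474,686]]
F_228 mod 699 = Q^228[0][1] = 474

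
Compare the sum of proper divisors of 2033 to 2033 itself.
deficient

Proper divisors of 2033: sum = 1 + 19 + 107 = 127
Since 127 < 2033, 2033 is deficient.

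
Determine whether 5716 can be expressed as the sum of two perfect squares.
46² + 60² (a=46, b=60)

Factorization: 5716 = 2^2 × 1429
By Fermat: n is sum of two squares iff every prime p ≡ 3 (mod 4) appears to even power.
All primes ≡ 3 (mod 4) appear to even power.
Search a = 0, 1, 2, … for 5716 - a² a perfect square: first hit at a = 46: 5716 - 2116 = 3600 = 60².
5716 = 46² + 60² = 2116 + 3600 ✓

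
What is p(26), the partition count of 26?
2436

p(n) counts ways to write n as a sum of positive integers (order ignored).
Euler's pentagonal recurrence: p(k) = p(k-1) + p(k-2) - p(k-5) - p(k-7) + p(k-12) + p(k-15) - ... (offsets j(3j∓1)/2, signs ++--, p(0)=1, p(<0)=0).
DP table for k = 0..25: p(0)=1, p(1)=1, p(2)=2, p(3)=3, p(4)=5, p(5)=7, p(6)=11, p(7)=15, p(8)=22, p(9)=30, p(10)=42, p(11)=56, p(12)=77, p(13)=101, p(14)=135, p(15)=176, p(16)=231, p(17)=297, p(18)=385, p(19)=490, p(20)=627, p(21)=792, p(22)=1002, p(23)=1255, p(24)=1575, p(25)=1958.
Final step: p(26) = p(25) + p(24) - p(21) - p(19) + p(14) + p(11) - p(4) - p(0)
= 1958 + 1575 - 792 - 490 + 135 + 56 - 5 - 1
= 2436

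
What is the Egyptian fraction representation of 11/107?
1/10 + 1/357 + 1/381990

Greedy algorithm:
11/107: ceiling(107/11) = 10, use 1/10
3/1070: ceiling(1070/3) = 357, use 1/357
1/381990: ceiling(381990/1) = 381990, use 1/381990
Result: 11/107 = 1/10 + 1/357 + 1/381990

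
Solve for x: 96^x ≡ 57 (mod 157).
74

Baby-step giant-step with step n = ⌈√157⌉ = 13.
Baby steps 96^j mod 157 (j:value) for j=0..12: 0:1, 1:96, 2:110, 3:41, 4:11, 5:114, 6:111, 7:137, 8:121, 9:155, 10:122, 11:94, 12:75.
Giant-step multiplier: 96^(-13) ≡ 96^(156-13) = 96^143 ≡ 107 (mod 157).
Giant steps γ_i = 57·107^i mod 157: γ_0=57, γ_1=133, γ_2=101, γ_3=131, γ_4=44, γ_5=155 (in table at j=9).
x = i·n + j = 5·13 + 9 = 74.
Check: 96^74 ≡ 57 (mod 157).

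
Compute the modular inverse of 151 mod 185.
136

gcd(151, 185) = 1, so the inverse exists.
Extended Euclidean algorithm on (185, 151):
185 = 1 × 151 + 34  ⟹  34 = (1)·185 + (-1)·151
151 = 4 × 34 + 15  ⟹  15 = (-4)·185 + (5)·151
34 = 2 × 15 + 4  ⟹  4 = (9)·185 + (-11)·151
15 = 3 × 4 + 3  ⟹  3 = (-31)·185 + (38)·151
4 = 1 × 3 + 1  ⟹  1 = (40)·185 + (-49)·151
So (-49)·151 ≡ 1 (mod 185), i.e. 151^(-1) ≡ -49 ≡ 136 (mod 185).
Check: 151 × 136 = 20536 ≡ 1 (mod 185)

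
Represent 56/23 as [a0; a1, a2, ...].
[2; 2, 3, 3]

Euclidean algorithm steps:
56 = 2 × 23 + 10
23 = 2 × 10 + 3
10 = 3 × 3 + 1
3 = 3 × 1 + 0
Continued fraction: [2; 2, 3, 3]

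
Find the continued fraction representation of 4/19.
[0; 4, 1, 3]

Euclidean algorithm steps:
4 = 0 × 19 + 4
19 = 4 × 4 + 3
4 = 1 × 3 + 1
3 = 3 × 1 + 0
Continued fraction: [0; 4, 1, 3]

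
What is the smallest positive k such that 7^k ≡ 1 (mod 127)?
126

127 is prime, so ord(7) divides φ(127) = 126.
Divisors of 126: 1, 2, 3, 6, 7, 9, 14, 18, 21, 42, 63, 126.
Repeated squaring: 7^1 ≡ 7, 7^2 ≡ 49, 7^4 ≡ 115, 7^8 ≡ 17, 7^16 ≡ 35, 7^32 ≡ 82, 7^64 ≡ 120 (mod 127).
Test 7^d mod 127 for each divisor d in increasing order:
7^1 ≡ 7
7^2 ≡ 49
7^3 = 7^2·7^1 ≡ 89
7^6 = 7^4·7^2 ≡ 47
7^7 = 7^4·7^2·7^1 ≡ 75
7^9 = 7^8·7^1 ≡ 119
7^14 = 7^8·7^4·7^2 ≡ 37
7^18 = 7^16·7^2 ≡ 64
7^21 = 7^16·7^4·7^1 ≡ 108
7^42 = 7^32·7^8·7^2 ≡ 107
7^63 = 7^32·7^16·7^8·7^4·7^2·7^1 ≡ 126
7^126 = 7^64·7^32·7^16·7^8·7^4·7^2 ≡ 1  ← first divisor giving 1
The order is 126.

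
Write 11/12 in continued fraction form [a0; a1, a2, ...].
[0; 1, 11]

Euclidean algorithm steps:
11 = 0 × 12 + 11
12 = 1 × 11 + 1
11 = 11 × 1 + 0
Continued fraction: [0; 1, 11]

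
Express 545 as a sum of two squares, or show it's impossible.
4² + 23² (a=4, b=23)

Factorization: 545 = 5 × 109
By Fermat: n is sum of two squares iff every prime p ≡ 3 (mod 4) appears to even power.
All primes ≡ 3 (mod 4) appear to even power.
Search a = 0, 1, 2, … for 545 - a² a perfect square: first hit at a = 4: 545 - 16 = 529 = 23².
545 = 4² + 23² = 16 + 529 ✓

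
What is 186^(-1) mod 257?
76

gcd(186, 257) = 1, so the inverse exists.
Extended Euclidean algorithm on (257, 186):
257 = 1 × 186 + 71  ⟹  71 = (1)·257 + (-1)·186
186 = 2 × 71 + 44  ⟹  44 = (-2)·257 + (3)·186
71 = 1 × 44 + 27  ⟹  27 = (3)·257 + (-4)·186
44 = 1 × 27 + 17  ⟹  17 = (-5)·257 + (7)·186
27 = 1 × 17 + 10  ⟹  10 = (8)·257 + (-11)·186
17 = 1 × 10 + 7  ⟹  7 = (-13)·257 + (18)·186
10 = 1 × 7 + 3  ⟹  3 = (21)·257 + (-29)·186
7 = 2 × 3 + 1  ⟹  1 = (-55)·257 + (76)·186
So (76)·186 ≡ 1 (mod 257), i.e. 186^(-1) ≡ 76 (mod 257).
Check: 186 × 76 = 14136 ≡ 1 (mod 257)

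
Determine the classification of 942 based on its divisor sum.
abundant

Proper divisors of 942: sum = 1 + 2 + 3 + 6 + 157 + 314 + 471 = 954
Since 954 > 942, 942 is abundant.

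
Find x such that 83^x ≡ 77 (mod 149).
61

Baby-step giant-step with step n = ⌈√149⌉ = 13.
Baby steps 83^j mod 149 (j:value) for j=0..12: 0:1, 1:83, 2:35, 3:74, 4:33, 5:57, 6:112, 7:58, 8:46, 9:93, 10:120, 11:126, 12:28.
Giant-step multiplier: 83^(-13) ≡ 83^(148-13) = 83^135 ≡ 72 (mod 149).
Giant steps γ_i = 77·72^i mod 149: γ_0=77, γ_1=31, γ_2=146, γ_3=82, γ_4=93 (in table at j=9).
x = i·n + j = 4·13 + 9 = 61.
Check: 83^61 ≡ 77 (mod 149).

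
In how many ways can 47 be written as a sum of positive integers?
124754

p(n) counts ways to write n as a sum of positive integers (order ignored).
Euler's pentagonal recurrence: p(k) = p(k-1) + p(k-2) - p(k-5) - p(k-7) + p(k-12) + p(k-15) - ... (offsets j(3j∓1)/2, signs ++--, p(0)=1, p(<0)=0).
DP table for k = 0..46: p(0)=1, p(1)=1, p(2)=2, p(3)=3, p(4)=5, p(5)=7, p(6)=11, p(7)=15, p(8)=22, p(9)=30, p(10)=42, p(11)=56, p(12)=77, p(13)=101, p(14)=135, p(15)=176, p(16)=231, p(17)=297, p(18)=385, p(19)=490, p(20)=627, p(21)=792, p(22)=1002, p(23)=1255, p(24)=1575, p(25)=1958, p(26)=2436, p(27)=3010, p(28)=3718, p(29)=4565, p(30)=5604, p(31)=6842, p(32)=8349, p(33)=10143, p(34)=12310, p(35)=14883, p(36)=17977, p(37)=21637, p(38)=26015, p(39)=31185, p(40)=37338, p(41)=44583, p(42)=53174, p(43)=63261, p(44)=75175, p(45)=89134, p(46)=105558.
Final step: p(47) = p(46) + p(45) - p(42) - p(40) + p(35) + p(32) - p(25) - p(21) + p(12) + p(7)
= 105558 + 89134 - 53174 - 37338 + 14883 + 8349 - 1958 - 792 + 77 + 15
= 124754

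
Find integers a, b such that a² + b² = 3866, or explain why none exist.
29² + 55² (a=29, b=55)

Factorization: 3866 = 2 × 1933
By Fermat: n is sum of two squares iff every prime p ≡ 3 (mod 4) appears to even power.
All primes ≡ 3 (mod 4) appear to even power.
Search a = 0, 1, 2, … for 3866 - a² a perfect square: first hit at a = 29: 3866 - 841 = 3025 = 55².
3866 = 29² + 55² = 841 + 3025 ✓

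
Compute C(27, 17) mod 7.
4

Using Lucas' theorem:
Write n=27 and k=17 in base 7:
n in base 7: [3, 6]
k in base 7: [2, 3]
C(27,17) mod 7 = ∏ C(n_i, k_i) mod 7
Digit binomials (mod 7): C(3,2) = 3; C(6,3) = 20 ≡ 6
Product: 3 × 6 = 18 ≡ 4 (mod 7)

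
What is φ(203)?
168

203 = 7 × 29
φ(n) = n × ∏(1 - 1/p) for each prime p dividing n
φ(203) = 203 × (1 - 1/7) × (1 - 1/29) = 168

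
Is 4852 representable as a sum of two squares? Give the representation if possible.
44² + 54² (a=44, b=54)

Factorization: 4852 = 2^2 × 1213
By Fermat: n is sum of two squares iff every prime p ≡ 3 (mod 4) appears to even power.
All primes ≡ 3 (mod 4) appear to even power.
Search a = 0, 1, 2, … for 4852 - a² a perfect square: first hit at a = 44: 4852 - 1936 = 2916 = 54².
4852 = 44² + 54² = 1936 + 2916 ✓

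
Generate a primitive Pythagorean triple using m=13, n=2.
(165, 52, 173)

Euclid's formula: a = m² - n², b = 2mn, c = m² + n²
m = 13, n = 2
a = 13² - 2² = 169 - 4 = 165
b = 2 × 13 × 2 = 52
c = 13² + 2² = 169 + 4 = 173
Verification: 165² + 52² = 27225 + 2704 = 29929 = 173² ✓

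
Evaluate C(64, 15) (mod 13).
4

Using Lucas' theorem:
Write n=64 and k=15 in base 13:
n in base 13: [4, 12]
k in base 13: [1, 2]
C(64,15) mod 13 = ∏ C(n_i, k_i) mod 13
Digit binomials (mod 13): C(4,1) = 4; C(12,2) = 66 ≡ 1
Product: 4 × 1 = 4 ≡ 4 (mod 13)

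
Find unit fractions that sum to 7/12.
1/2 + 1/12

Greedy algorithm:
7/12: ceiling(12/7) = 2, use 1/2
1/12: ceiling(12/1) = 12, use 1/12
Result: 7/12 = 1/2 + 1/12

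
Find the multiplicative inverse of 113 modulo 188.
5

gcd(113, 188) = 1, so the inverse exists.
Extended Euclidean algorithm on (188, 113):
188 = 1 × 113 + 75  ⟹  75 = (1)·188 + (-1)·113
113 = 1 × 75 + 38  ⟹  38 = (-1)·188 + (2)·113
75 = 1 × 38 + 37  ⟹  37 = (2)·188 + (-3)·113
38 = 1 × 37 + 1  ⟹  1 = (-3)·188 + (5)·113
So (5)·113 ≡ 1 (mod 188), i.e. 113^(-1) ≡ 5 (mod 188).
Check: 113 × 5 = 565 ≡ 1 (mod 188)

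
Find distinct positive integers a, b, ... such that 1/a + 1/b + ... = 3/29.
1/10 + 1/290

Greedy algorithm:
3/29: ceiling(29/3) = 10, use 1/10
1/290: ceiling(290/1) = 290, use 1/290
Result: 3/29 = 1/10 + 1/290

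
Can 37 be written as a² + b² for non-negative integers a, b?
1² + 6² (a=1, b=6)

Factorization: 37 = 37
By Fermat: n is sum of two squares iff every prime p ≡ 3 (mod 4) appears to even power.
All primes ≡ 3 (mod 4) appear to even power.
Search a = 0, 1, 2, … for 37 - a² a perfect square: first hit at a = 1: 37 - 1 = 36 = 6².
37 = 1² + 6² = 1 + 36 ✓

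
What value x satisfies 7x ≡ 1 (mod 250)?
143

gcd(7, 250) = 1, so the inverse exists.
Extended Euclidean algorithm on (250, 7):
250 = 35 × 7 + 5  ⟹  5 = (1)·250 + (-35)·7
7 = 1 × 5 + 2  ⟹  2 = (-1)·250 + (36)·7
5 = 2 × 2 + 1  ⟹  1 = (3)·250 + (-107)·7
So (-107)·7 ≡ 1 (mod 250), i.e. 7^(-1) ≡ -107 ≡ 143 (mod 250).
Check: 7 × 143 = 1001 ≡ 1 (mod 250)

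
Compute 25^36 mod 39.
1

Repeated squaring. Binary of 36 = 100100.
25^1 ≡ 25 (mod 39); 25^2 ≡ 1 (mod 39); 25^4 ≡ 1 (mod 39); 25^8 ≡ 1 (mod 39); 25^16 ≡ 1 (mod 39); 25^32 ≡ 1 (mod 39)
25^36 = 25^4 × 25^32 ≡ 1 (mod 39)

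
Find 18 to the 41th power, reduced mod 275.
18

Repeated squaring. Binary of 41 = 101001.
18^1 ≡ 18 (mod 275); 18^2 ≡ 49 (mod 275); 18^4 ≡ 201 (mod 275); 18^8 ≡ 251 (mod 275); 18^16 ≡ 26 (mod 275); 18^32 ≡ 126 (mod 275)
18^41 = 18^1 × 18^8 × 18^32 ≡ 18 (mod 275)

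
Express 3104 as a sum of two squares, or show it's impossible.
20² + 52² (a=20, b=52)

Factorization: 3104 = 2^5 × 97
By Fermat: n is sum of two squares iff every prime p ≡ 3 (mod 4) appears to even power.
All primes ≡ 3 (mod 4) appear to even power.
Search a = 0, 1, 2, … for 3104 - a² a perfect square: first hit at a = 20: 3104 - 400 = 2704 = 52².
3104 = 20² + 52² = 400 + 2704 ✓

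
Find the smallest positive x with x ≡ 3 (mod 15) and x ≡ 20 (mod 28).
48

Using Chinese Remainder Theorem:
M = 15 × 28 = 420
M1 = 28, M2 = 15
y1 = 28^(-1) mod 15 = 7
y2 = 15^(-1) mod 28 = 15
x = (3×28×7 + 20×15×15) mod 420 = 48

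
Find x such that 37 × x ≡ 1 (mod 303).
172

gcd(37, 303) = 1, so the inverse exists.
Extended Euclidean algorithm on (303, 37):
303 = 8 × 37 + 7  ⟹  7 = (1)·303 + (-8)·37
37 = 5 × 7 + 2  ⟹  2 = (-5)·303 + (41)·37
7 = 3 × 2 + 1  ⟹  1 = (16)·303 + (-131)·37
So (-131)·37 ≡ 1 (mod 303), i.e. 37^(-1) ≡ -131 ≡ 172 (mod 303).
Check: 37 × 172 = 6364 ≡ 1 (mod 303)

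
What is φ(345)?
176

345 = 3 × 5 × 23
φ(n) = n × ∏(1 - 1/p) for each prime p dividing n
φ(345) = 345 × (1 - 1/3) × (1 - 1/5) × (1 - 1/23) = 176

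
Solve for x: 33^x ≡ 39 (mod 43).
39

Baby-step giant-step with step n = ⌈√43⌉ = 7.
Baby steps 33^j mod 43 (j:value) for j=0..6: 0:1, 1:33, 2:14, 3:32, 4:24, 5:18, 6:35.
Giant-step multiplier: 33^(-7) ≡ 33^(42-7) = 33^35 ≡ 7 (mod 43).
Giant steps γ_i = 39·7^i mod 43: γ_0=39, γ_1=15, γ_2=19, γ_3=4, γ_4=28, γ_5=24 (in table at j=4).
x = i·n + j = 5·7 + 4 = 39.
Check: 33^39 ≡ 39 (mod 43).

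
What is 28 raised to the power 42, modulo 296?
232

Repeated squaring. Binary of 42 = 101010.
28^1 ≡ 28 (mod 296); 28^2 ≡ 192 (mod 296); 28^4 ≡ 160 (mod 296); 28^8 ≡ 144 (mod 296); 28^16 ≡ 16 (mod 296); 28^32 ≡ 256 (mod 296)
28^42 = 28^2 × 28^8 × 28^32 ≡ 232 (mod 296)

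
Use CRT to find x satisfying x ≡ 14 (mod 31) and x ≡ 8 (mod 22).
448

Using Chinese Remainder Theorem:
M = 31 × 22 = 682
M1 = 22, M2 = 31
y1 = 22^(-1) mod 31 = 24
y2 = 31^(-1) mod 22 = 5
x = (14×22×24 + 8×31×5) mod 682 = 448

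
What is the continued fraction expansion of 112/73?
[1; 1, 1, 6, 1, 4]

Euclidean algorithm steps:
112 = 1 × 73 + 39
73 = 1 × 39 + 34
39 = 1 × 34 + 5
34 = 6 × 5 + 4
5 = 1 × 4 + 1
4 = 4 × 1 + 0
Continued fraction: [1; 1, 1, 6, 1, 4]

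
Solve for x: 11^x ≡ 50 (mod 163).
11

Baby-step giant-step with step n = ⌈√163⌉ = 13.
Baby steps 11^j mod 163 (j:value) for j=0..12: 0:1, 1:11, 2:121, 3:27, 4:134, 5:7, 6:77, 7:32, 8:26, 9:123, 10:49, 11:50, 12:61.
h = 50 is already in the table at j=11, so x = 11.
Check: 11^11 ≡ 50 (mod 163).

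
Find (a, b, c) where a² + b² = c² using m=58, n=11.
(3243, 1276, 3485)

Euclid's formula: a = m² - n², b = 2mn, c = m² + n²
m = 58, n = 11
a = 58² - 11² = 3364 - 121 = 3243
b = 2 × 58 × 11 = 1276
c = 58² + 11² = 3364 + 121 = 3485
Verification: 3243² + 1276² = 10517049 + 1628176 = 12145225 = 3485² ✓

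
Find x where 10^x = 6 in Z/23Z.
6

Baby-step giant-step with step n = ⌈√23⌉ = 5.
Baby steps 10^j mod 23 (j:value) for j=0..4: 0:1, 1:10, 2:8, 3:11, 4:18.
Giant-step multiplier: 10^(-5) ≡ 10^(22-5) = 10^17 ≡ 17 (mod 23).
Giant steps γ_i = 6·17^i mod 23: γ_0=6, γ_1=10 (in table at j=1).
x = i·n + j = 1·5 + 1 = 6.
Check: 10^6 ≡ 6 (mod 23).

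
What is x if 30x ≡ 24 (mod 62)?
x ≡ 7 (mod 31)

gcd(30, 62) = 2, which divides 24, so solutions exist.
Divide through by 2: 15x ≡ 12 (mod 31).
Find 15^(-1) mod 31 by the extended Euclidean algorithm:
31 = 2 × 15 + 1  ⟹  1 = (1)·31 + (-2)·15
So (-2)·15 ≡ 1 (mod 31), i.e. 15^(-1) ≡ -2 ≡ 29 (mod 31).
x ≡ 29 × 12 = 348 ≡ 7 (mod 31).
Check: 30 × 7 = 210 ≡ 24 (mod 62).
x ≡ 7 (mod 31), giving 2 solutions mod 62.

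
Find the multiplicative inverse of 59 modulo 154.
47

gcd(59, 154) = 1, so the inverse exists.
Extended Euclidean algorithm on (154, 59):
154 = 2 × 59 + 36  ⟹  36 = (1)·154 + (-2)·59
59 = 1 × 36 + 23  ⟹  23 = (-1)·154 + (3)·59
36 = 1 × 23 + 13  ⟹  13 = (2)·154 + (-5)·59
23 = 1 × 13 + 10  ⟹  10 = (-3)·154 + (8)·59
13 = 1 × 10 + 3  ⟹  3 = (5)·154 + (-13)·59
10 = 3 × 3 + 1  ⟹  1 = (-18)·154 + (47)·59
So (47)·59 ≡ 1 (mod 154), i.e. 59^(-1) ≡ 47 (mod 154).
Check: 59 × 47 = 2773 ≡ 1 (mod 154)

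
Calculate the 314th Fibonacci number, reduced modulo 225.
127

Matrix identity: Q^n = [[F_(n+1), F_n], [F_n, F_(n-1)]] with Q = [[1,1],[1,0]].
n = 314 = 100111010₂. Square-and-multiply, entries mod 225:
Q^1 = [[1,1],[1,0]]
Q^2 = (Q^1)² = [[2,1],[1,1]]
Q^4 = (Q^2)² = [[5,3],[3,2]]
Q^9 = (Q^4)²·Q = [[55,34],[34,21]]
Q^19 = (Q^9)²·Q = [[15,131],[131,109]]
Q^39 = (Q^19)²·Q = [[105,61],[61,44]]
Q^78 = (Q^39)² = [[121,89],[89,32]]
Q^157 = (Q^78)²·Q = [[179,62],[62,117]]
Q^314 = (Q^157)² = [[110,127],[127,208]]
F_314 mod 225 = Q^314[0][1] = 127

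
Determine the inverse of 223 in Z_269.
76

gcd(223, 269) = 1, so the inverse exists.
Extended Euclidean algorithm on (269, 223):
269 = 1 × 223 + 46  ⟹  46 = (1)·269 + (-1)·223
223 = 4 × 46 + 39  ⟹  39 = (-4)·269 + (5)·223
46 = 1 × 39 + 7  ⟹  7 = (5)·269 + (-6)·223
39 = 5 × 7 + 4  ⟹  4 = (-29)·269 + (35)·223
7 = 1 × 4 + 3  ⟹  3 = (34)·269 + (-41)·223
4 = 1 × 3 + 1  ⟹  1 = (-63)·269 + (76)·223
So (76)·223 ≡ 1 (mod 269), i.e. 223^(-1) ≡ 76 (mod 269).
Check: 223 × 76 = 16948 ≡ 1 (mod 269)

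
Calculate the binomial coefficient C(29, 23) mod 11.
7

Using Lucas' theorem:
Write n=29 and k=23 in base 11:
n in base 11: [2, 7]
k in base 11: [2, 1]
C(29,23) mod 11 = ∏ C(n_i, k_i) mod 11
Digit binomials (mod 11): C(2,2) = 1; C(7,1) = 7
Product: 1 × 7 = 7 ≡ 7 (mod 11)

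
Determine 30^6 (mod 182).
92

Repeated squaring. Binary of 6 = 110.
30^1 ≡ 30 (mod 182); 30^2 ≡ 172 (mod 182); 30^4 ≡ 100 (mod 182)
30^6 = 30^2 × 30^4 ≡ 92 (mod 182)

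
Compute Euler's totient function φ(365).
288

365 = 5 × 73
φ(n) = n × ∏(1 - 1/p) for each prime p dividing n
φ(365) = 365 × (1 - 1/5) × (1 - 1/73) = 288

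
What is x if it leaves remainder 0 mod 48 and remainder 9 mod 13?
48

Using Chinese Remainder Theorem:
M = 48 × 13 = 624
M1 = 13, M2 = 48
y1 = 13^(-1) mod 48 = 37
y2 = 48^(-1) mod 13 = 3
x = (0×13×37 + 9×48×3) mod 624 = 48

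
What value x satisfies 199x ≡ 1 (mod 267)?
106

gcd(199, 267) = 1, so the inverse exists.
Extended Euclidean algorithm on (267, 199):
267 = 1 × 199 + 68  ⟹  68 = (1)·267 + (-1)·199
199 = 2 × 68 + 63  ⟹  63 = (-2)·267 + (3)·199
68 = 1 × 63 + 5  ⟹  5 = (3)·267 + (-4)·199
63 = 12 × 5 + 3  ⟹  3 = (-38)·267 + (51)·199
5 = 1 × 3 + 2  ⟹  2 = (41)·267 + (-55)·199
3 = 1 × 2 + 1  ⟹  1 = (-79)·267 + (106)·199
So (106)·199 ≡ 1 (mod 267), i.e. 199^(-1) ≡ 106 (mod 267).
Check: 199 × 106 = 21094 ≡ 1 (mod 267)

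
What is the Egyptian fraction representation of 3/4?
1/2 + 1/4

Greedy algorithm:
3/4: ceiling(4/3) = 2, use 1/2
1/4: ceiling(4/1) = 4, use 1/4
Result: 3/4 = 1/2 + 1/4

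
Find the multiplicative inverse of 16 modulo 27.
22

gcd(16, 27) = 1, so the inverse exists.
Extended Euclidean algorithm on (27, 16):
27 = 1 × 16 + 11  ⟹  11 = (1)·27 + (-1)·16
16 = 1 × 11 + 5  ⟹  5 = (-1)·27 + (2)·16
11 = 2 × 5 + 1  ⟹  1 = (3)·27 + (-5)·16
So (-5)·16 ≡ 1 (mod 27), i.e. 16^(-1) ≡ -5 ≡ 22 (mod 27).
Check: 16 × 22 = 352 ≡ 1 (mod 27)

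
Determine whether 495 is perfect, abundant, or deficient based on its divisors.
deficient

Proper divisors of 495: sum = 1 + 3 + 5 + 9 + 11 + 15 + 33 + 45 + 55 + 99 + 165 = 441
Since 441 < 495, 495 is deficient.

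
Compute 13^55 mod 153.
4

Repeated squaring. Binary of 55 = 110111.
13^1 ≡ 13 (mod 153); 13^2 ≡ 16 (mod 153); 13^4 ≡ 103 (mod 153); 13^8 ≡ 52 (mod 153); 13^16 ≡ 103 (mod 153); 13^32 ≡ 52 (mod 153)
13^55 = 13^1 × 13^2 × 13^4 × 13^16 × 13^32 ≡ 4 (mod 153)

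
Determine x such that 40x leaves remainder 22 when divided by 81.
x ≡ 37 (mod 81)

gcd(40, 81) = 1, which divides 22, so solutions exist.
Find 40^(-1) mod 81 by the extended Euclidean algorithm:
81 = 2 × 40 + 1  ⟹  1 = (1)·81 + (-2)·40
So (-2)·40 ≡ 1 (mod 81), i.e. 40^(-1) ≡ -2 ≡ 79 (mod 81).
x ≡ 79 × 22 = 1738 ≡ 37 (mod 81).
Check: 40 × 37 = 1480 ≡ 22 (mod 81).
Unique solution: x ≡ 37 (mod 81)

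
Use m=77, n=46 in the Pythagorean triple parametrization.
(3813, 7084, 8045)

Euclid's formula: a = m² - n², b = 2mn, c = m² + n²
m = 77, n = 46
a = 77² - 46² = 5929 - 2116 = 3813
b = 2 × 77 × 46 = 7084
c = 77² + 46² = 5929 + 2116 = 8045
Verification: 3813² + 7084² = 14538969 + 50183056 = 64722025 = 8045² ✓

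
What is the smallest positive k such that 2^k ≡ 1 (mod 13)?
12

13 is prime, so ord(2) divides φ(13) = 12.
Divisors of 12: 1, 2, 3, 4, 6, 12.
Repeated squaring: 2^1 ≡ 2, 2^2 ≡ 4, 2^4 ≡ 3, 2^8 ≡ 9 (mod 13).
Test 2^d mod 13 for each divisor d in increasing order:
2^1 ≡ 2
2^2 ≡ 4
2^3 = 2^2·2^1 ≡ 8
2^4 ≡ 3
2^6 = 2^4·2^2 ≡ 12
2^12 = 2^8·2^4 ≡ 1  ← first divisor giving 1
The order is 12.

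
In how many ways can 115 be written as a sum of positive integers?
1064144451

p(n) counts ways to write n as a sum of positive integers (order ignored).
Euler's pentagonal recurrence: p(k) = p(k-1) + p(k-2) - p(k-5) - p(k-7) + p(k-12) + p(k-15) - ... (offsets j(3j∓1)/2, signs ++--, p(0)=1, p(<0)=0).
DP table for k = 0..114: p(0)=1, p(1)=1, p(2)=2, p(3)=3, p(4)=5, p(5)=7, p(6)=11, p(7)=15, p(8)=22, p(9)=30, p(10)=42, p(11)=56, p(12)=77, p(13)=101, p(14)=135, p(15)=176, p(16)=231, p(17)=297, p(18)=385, p(19)=490, p(20)=627, p(21)=792, p(22)=1002, p(23)=1255, p(24)=1575, p(25)=1958, p(26)=2436, p(27)=3010, p(28)=3718, p(29)=4565, p(30)=5604, p(31)=6842, p(32)=8349, p(33)=10143, p(34)=12310, p(35)=14883, p(36)=17977, p(37)=21637, p(38)=26015, p(39)=31185, p(40)=37338, p(41)=44583, p(42)=53174, p(43)=63261, p(44)=75175, p(45)=89134, p(46)=105558, p(47)=124754, p(48)=147273, p(49)=173525, p(50)=204226, p(51)=239943, p(52)=281589, p(53)=329931, p(54)=386155, p(55)=451276, p(56)=526823, p(57)=614154, p(58)=715220, p(59)=831820, p(60)=966467, p(61)=1121505, p(62)=1300156, p(63)=1505499, p(64)=1741630, p(65)=2012558, p(66)=2323520, p(67)=2679689, p(68)=3087735, p(69)=3554345, p(70)=4087968, p(71)=4697205, p(72)=5392783, p(73)=6185689, p(74)=7089500, p(75)=8118264, p(76)=9289091, p(77)=10619863, p(78)=12132164, p(79)=13848650, p(80)=15796476, p(81)=18004327, p(82)=20506255, p(83)=23338469, p(84)=26543660, p(85)=30167357, p(86)=34262962, p(87)=38887673, p(88)=44108109, p(89)=49995925, p(90)=56634173, p(91)=64112359, p(92)=72533807, p(93)=82010177, p(94)=92669720, p(95)=104651419, p(96)=118114304, p(97)=133230930, p(98)=150198136, p(99)=169229875, p(100)=190569292, p(101)=214481126, p(102)=241265379, p(103)=271248950, p(104)=304801365, p(105)=342325709, p(106)=384276336, p(107)=431149389, p(108)=483502844, p(109)=541946240, p(110)=607163746, p(111)=679903203, p(112)=761002156, p(113)=851376628, p(114)=952050665.
Final step: p(115) = p(114) + p(113) - p(110) - p(108) + p(103) + p(100) - p(93) - p(89) + p(80) + p(75) - p(64) - p(58) + p(45) + p(38) - p(23) - p(15)
= 952050665 + 851376628 - 607163746 - 483502844 + 271248950 + 190569292 - 82010177 - 49995925 + 15796476 + 8118264 - 1741630 - 715220 + 89134 + 26015 - 1255 - 176
= 1064144451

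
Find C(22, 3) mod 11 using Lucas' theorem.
0

Using Lucas' theorem:
Write n=22 and k=3 in base 11:
n in base 11: [2, 0]
k in base 11: [0, 3]
C(22,3) mod 11 = ∏ C(n_i, k_i) mod 11
Digit binomials (mod 11): C(2,0) = 1; C(0,3) = 0 (k_i > n_i)
Product: 1 × 0 = 0 ≡ 0 (mod 11)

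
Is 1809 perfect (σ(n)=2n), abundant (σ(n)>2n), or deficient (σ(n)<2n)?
deficient

Proper divisors of 1809: sum = 1 + 3 + 9 + 27 + 67 + 201 + 603 = 911
Since 911 < 1809, 1809 is deficient.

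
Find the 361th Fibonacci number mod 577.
66

Matrix identity: Q^n = [[F_(n+1), F_n], [F_n, F_(n-1)]] with Q = [[1,1],[1,0]].
n = 361 = 101101001₂. Square-and-multiply, entries mod 577:
Q^1 = [[1,1],[1,0]]
Q^2 = (Q^1)² = [[2,1],[1,1]]
Q^5 = (Q^2)²·Q = [[8,5],[5,3]]
Q^11 = (Q^5)²·Q = [[144,89],[89,55]]
Q^22 = (Q^11)² = [[384,401],[401,560]]
Q^45 = (Q^22)²·Q = [[171,139],[139,32]]
Q^90 = (Q^45)² = [[94,521],[521,150]]
Q^180 = (Q^90)² = [[432,184],[184,248]]
Q^361 = (Q^180)²·Q = [[554,66],[66,488]]
F_361 mod 577 = Q^361[0][1] = 66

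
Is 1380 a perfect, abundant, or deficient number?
abundant

Proper divisors of 1380: sum = 1 + 2 + 3 + 4 + 5 + 6 + 10 + 12 + ... + 276 + 345 + 460 + 690 (23 divisors) = 2652
Since 2652 > 1380, 1380 is abundant.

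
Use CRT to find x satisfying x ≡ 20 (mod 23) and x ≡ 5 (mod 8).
181

Using Chinese Remainder Theorem:
M = 23 × 8 = 184
M1 = 8, M2 = 23
y1 = 8^(-1) mod 23 = 3
y2 = 23^(-1) mod 8 = 7
x = (20×8×3 + 5×23×7) mod 184 = 181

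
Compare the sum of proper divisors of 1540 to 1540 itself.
abundant

Proper divisors of 1540: sum = 1 + 2 + 4 + 5 + 7 + 10 + 11 + 14 + ... + 220 + 308 + 385 + 770 (23 divisors) = 2492
Since 2492 > 1540, 1540 is abundant.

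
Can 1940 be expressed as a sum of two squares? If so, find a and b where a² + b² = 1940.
2² + 44² (a=2, b=44)

Factorization: 1940 = 2^2 × 5 × 97
By Fermat: n is sum of two squares iff every prime p ≡ 3 (mod 4) appears to even power.
All primes ≡ 3 (mod 4) appear to even power.
Search a = 0, 1, 2, … for 1940 - a² a perfect square: first hit at a = 2: 1940 - 4 = 1936 = 44².
1940 = 2² + 44² = 4 + 1936 ✓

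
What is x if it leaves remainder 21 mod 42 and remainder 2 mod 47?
1365

Using Chinese Remainder Theorem:
M = 42 × 47 = 1974
M1 = 47, M2 = 42
y1 = 47^(-1) mod 42 = 17
y2 = 42^(-1) mod 47 = 28
x = (21×47×17 + 2×42×28) mod 1974 = 1365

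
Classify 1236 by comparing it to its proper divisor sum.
abundant

Proper divisors of 1236: sum = 1 + 2 + 3 + 4 + 6 + 12 + 103 + 206 + 309 + 412 + 618 = 1676
Since 1676 > 1236, 1236 is abundant.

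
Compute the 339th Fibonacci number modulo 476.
338

Matrix identity: Q^n = [[F_(n+1), F_n], [F_n, F_(n-1)]] with Q = [[1,1],[1,0]].
n = 339 = 101010011₂. Square-and-multiply, entries mod 476:
Q^1 = [[1,1],[1,0]]
Q^2 = (Q^1)² = [[2,1],[1,1]]
Q^5 = (Q^2)²·Q = [[8,5],[5,3]]
Q^10 = (Q^5)² = [[89,55],[55,34]]
Q^21 = (Q^10)²·Q = [[99,474],[474,101]]
Q^42 = (Q^21)² = [[285,76],[76,209]]
Q^84 = (Q^42)² = [[369,416],[416,429]]
Q^169 = (Q^84)²·Q = [[13,293],[293,196]]
Q^339 = (Q^169)²·Q = [[171,338],[338,309]]
F_339 mod 476 = Q^339[0][1] = 338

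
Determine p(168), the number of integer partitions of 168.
228204732751

p(n) counts ways to write n as a sum of positive integers (order ignored).
Euler's pentagonal recurrence: p(k) = p(k-1) + p(k-2) - p(k-5) - p(k-7) + p(k-12) + p(k-15) - ... (offsets j(3j∓1)/2, signs ++--, p(0)=1, p(<0)=0).
DP table for k = 0..167: p(0)=1, p(1)=1, p(2)=2, p(3)=3, p(4)=5, p(5)=7, p(6)=11, p(7)=15, p(8)=22, p(9)=30, p(10)=42, p(11)=56, p(12)=77, p(13)=101, p(14)=135, p(15)=176, p(16)=231, p(17)=297, p(18)=385, p(19)=490, p(20)=627, p(21)=792, p(22)=1002, p(23)=1255, p(24)=1575, p(25)=1958, p(26)=2436, p(27)=3010, p(28)=3718, p(29)=4565, p(30)=5604, p(31)=6842, p(32)=8349, p(33)=10143, p(34)=12310, p(35)=14883, p(36)=17977, p(37)=21637, p(38)=26015, p(39)=31185, p(40)=37338, p(41)=44583, p(42)=53174, p(43)=63261, p(44)=75175, p(45)=89134, p(46)=105558, p(47)=124754, p(48)=147273, p(49)=173525, p(50)=204226, p(51)=239943, p(52)=281589, p(53)=329931, p(54)=386155, p(55)=451276, p(56)=526823, p(57)=614154, p(58)=715220, p(59)=831820, p(60)=966467, p(61)=1121505, p(62)=1300156, p(63)=1505499, p(64)=1741630, p(65)=2012558, p(66)=2323520, p(67)=2679689, p(68)=3087735, p(69)=3554345, p(70)=4087968, p(71)=4697205, p(72)=5392783, p(73)=6185689, p(74)=7089500, p(75)=8118264, p(76)=9289091, p(77)=10619863, p(78)=12132164, p(79)=13848650, p(80)=15796476, p(81)=18004327, p(82)=20506255, p(83)=23338469, p(84)=26543660, p(85)=30167357, p(86)=34262962, p(87)=38887673, p(88)=44108109, p(89)=49995925, p(90)=56634173, p(91)=64112359, p(92)=72533807, p(93)=82010177, p(94)=92669720, p(95)=104651419, p(96)=118114304, p(97)=133230930, p(98)=150198136, p(99)=169229875, p(100)=190569292, p(101)=214481126, p(102)=241265379, p(103)=271248950, p(104)=304801365, p(105)=342325709, p(106)=384276336, p(107)=431149389, p(108)=483502844, p(109)=541946240, p(110)=607163746, p(111)=679903203, p(112)=761002156, p(113)=851376628, p(114)=952050665, p(115)=1064144451, p(116)=1188908248, p(117)=1327710076, p(118)=1482074143, p(119)=1653668665, p(120)=1844349560, p(121)=2056148051, p(122)=2291320912, p(123)=2552338241, p(124)=2841940500, p(125)=3163127352, p(126)=3519222692, p(127)=3913864295, p(128)=4351078600, p(129)=4835271870, p(130)=5371315400, p(131)=5964539504, p(132)=6620830889, p(133)=7346629512, p(134)=8149040695, p(135)=9035836076, p(136)=10015581680, p(137)=11097645016, p(138)=12292341831, p(139)=13610949895, p(140)=15065878135, p(141)=16670689208, p(142)=18440293320, p(143)=20390982757, p(144)=22540654445, p(145)=24908858009, p(146)=27517052599, p(147)=30388671978, p(148)=33549419497, p(149)=37027355200, p(150)=40853235313, p(151)=45060624582, p(152)=49686288421, p(153)=54770336324, p(154)=60356673280, p(155)=66493182097, p(156)=73232243759, p(157)=80630964769, p(158)=88751778802, p(159)=97662728555, p(160)=107438159466, p(161)=118159068427, p(162)=129913904637, p(163)=142798995930, p(164)=156919475295, p(165)=172389800255, p(166)=189334822579, p(167)=207890420102.
Final step: p(168) = p(167) + p(166) - p(163) - p(161) + p(156) + p(153) - p(146) - p(142) + p(133) + p(128) - p(117) - p(111) + p(98) + p(91) - p(76) - p(68) + p(51) + p(42) - p(23) - p(13)
= 207890420102 + 189334822579 - 142798995930 - 118159068427 + 73232243759 + 54770336324 - 27517052599 - 18440293320 + 7346629512 + 4351078600 - 1327710076 - 679903203 + 150198136 + 64112359 - 9289091 - 3087735 + 239943 + 53174 - 1255 - 101
= 228204732751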